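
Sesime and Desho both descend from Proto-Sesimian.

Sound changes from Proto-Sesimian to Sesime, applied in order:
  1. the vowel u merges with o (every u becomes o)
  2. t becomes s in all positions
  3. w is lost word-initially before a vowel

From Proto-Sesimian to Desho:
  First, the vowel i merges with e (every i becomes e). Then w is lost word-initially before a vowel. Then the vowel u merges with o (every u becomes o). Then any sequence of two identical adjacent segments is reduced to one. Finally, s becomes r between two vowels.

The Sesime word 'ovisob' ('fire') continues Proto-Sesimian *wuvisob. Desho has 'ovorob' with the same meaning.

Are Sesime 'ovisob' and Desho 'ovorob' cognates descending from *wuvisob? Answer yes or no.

Derive the expected Desho reflex of *wuvisob:
Desho: *wuvisob
  wuvisob → wuvesob   [vowel merger]
  wuvesob → uvesob   [glide loss]
  uvesob → ovesob   [vowel merger]
  ovesob (rule 4 does not apply)
  ovesob → overob   [rhotacism]
  giving Desho overob.
The regular Desho reflex would be 'overob', but the attested form is 'ovorob'. The correspondence is irregular, so they are not cognates (the Desho form has a different source).

no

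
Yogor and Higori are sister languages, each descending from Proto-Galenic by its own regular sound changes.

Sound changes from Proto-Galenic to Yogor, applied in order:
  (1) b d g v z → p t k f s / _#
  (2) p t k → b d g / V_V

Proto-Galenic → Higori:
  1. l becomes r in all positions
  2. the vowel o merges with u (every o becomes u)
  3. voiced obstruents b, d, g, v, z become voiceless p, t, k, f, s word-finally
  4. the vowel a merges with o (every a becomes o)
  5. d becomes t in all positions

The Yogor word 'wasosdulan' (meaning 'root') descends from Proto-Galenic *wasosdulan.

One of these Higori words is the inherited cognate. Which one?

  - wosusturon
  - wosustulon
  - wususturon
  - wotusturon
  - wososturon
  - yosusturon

wosusturon

Higori: *wasosdulan
  wasosdulan → wasosduran   [unconditioned shift]
  wasosduran → wasusduran   [vowel merger]
  wasusduran (rule 3 does not apply)
  wasusduran → wosusduron   [vowel merger]
  wosusduron → wosusturon   [unconditioned shift]
  giving Higori wosusturon.
Only 'wosusturon' matches the regular Higori development of *wasosdulan.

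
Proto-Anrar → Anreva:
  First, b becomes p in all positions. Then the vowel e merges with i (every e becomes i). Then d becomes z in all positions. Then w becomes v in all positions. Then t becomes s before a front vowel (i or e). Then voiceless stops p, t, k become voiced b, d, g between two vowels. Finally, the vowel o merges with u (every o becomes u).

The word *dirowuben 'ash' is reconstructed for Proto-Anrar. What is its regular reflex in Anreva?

Anreva: start from *dirowuben.
  rule 1 (unconditioned shift): dirowuben → dirowupen
  rule 2 (vowel merger): dirowupen → dirowupin
  rule 3 (unconditioned shift): dirowupin → zirowupin
  rule 4 (unconditioned shift): zirowupin → zirovupin
  rule 5: no change — zirovupin
  rule 6 (intervocalic voicing): zirovupin → zirovubin
  rule 7 (vowel merger): zirovubin → ziruvubin
  ⇒ Anreva ziruvubin

ziruvubin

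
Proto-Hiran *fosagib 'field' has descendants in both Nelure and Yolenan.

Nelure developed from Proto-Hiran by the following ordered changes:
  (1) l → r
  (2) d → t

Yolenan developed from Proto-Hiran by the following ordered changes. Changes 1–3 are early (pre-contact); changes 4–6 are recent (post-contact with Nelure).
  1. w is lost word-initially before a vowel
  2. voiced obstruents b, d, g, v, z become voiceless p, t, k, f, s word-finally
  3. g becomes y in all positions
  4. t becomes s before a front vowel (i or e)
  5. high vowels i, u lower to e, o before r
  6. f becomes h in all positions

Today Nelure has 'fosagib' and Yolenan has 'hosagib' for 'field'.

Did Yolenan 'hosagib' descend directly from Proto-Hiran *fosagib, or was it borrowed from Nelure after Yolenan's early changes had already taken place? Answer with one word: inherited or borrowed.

If inherited, *fosagib would pass through all of Yolenan's changes:
Yolenan: start from *fosagib.
  rule 1: no change — fosagib
  rule 2 (final devoicing): fosagib → fosagip
  rule 3 (unconditioned shift): fosagip → fosayip
  rule 4: no change — fosayip
  rule 5: no change — fosayip
  rule 6 (unconditioned shift): fosayip → hosayip
  ⇒ Yolenan hosayip
If borrowed from Nelure 'fosagib' after the early changes, it would undergo only the recent ones:
  rule 4 (palatalisation): no change (fosagib)
  rule 5 (pre-rhotic lowering): no change (fosagib)
  rule 6 (unconditioned shift): fosagib → hosagib
  ⇒ as a loan: hosagib
Yolenan 'hosagib' matches the loan outcome 'hosagib', not the inherited 'hosayip' — it skipped the early Yolenan changes, so it was borrowed from Nelure.

borrowed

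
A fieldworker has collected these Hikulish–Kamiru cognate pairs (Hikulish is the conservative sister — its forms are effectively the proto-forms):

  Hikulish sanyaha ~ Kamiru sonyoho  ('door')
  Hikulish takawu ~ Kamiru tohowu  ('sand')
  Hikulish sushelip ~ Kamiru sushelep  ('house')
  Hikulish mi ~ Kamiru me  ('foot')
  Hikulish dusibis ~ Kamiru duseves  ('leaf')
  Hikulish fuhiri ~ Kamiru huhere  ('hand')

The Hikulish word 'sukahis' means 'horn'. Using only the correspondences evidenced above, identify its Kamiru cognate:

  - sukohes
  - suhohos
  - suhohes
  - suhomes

takawu ~ tohowu — Hikulish k corresponds to Kamiru h between vowels (before a back vowel).
sanyaha ~ sonyoho, takawu ~ tohowu — Hikulish a corresponds to Kamiru o after a consonant, before a consonant other than r, m, n, p, b, f, v.
dusibis ~ duseves — Hikulish i corresponds to Kamiru e after a consonant, before a consonant other than r, m, n, p, b, f, v.
Applying these to Hikulish 'sukahis':
  sukahis → suhahis   (k→h between vowels (before a back vowel))
  suhahis → suhohis   (a→o after a consonant, before a consonant other than r, m, n, p, b, f, v)
  suhohis → suhohes   (i→e after a consonant, before a consonant other than r, m, n, p, b, f, v)
So the Kamiru cognate is 'suhohes'.

suhohes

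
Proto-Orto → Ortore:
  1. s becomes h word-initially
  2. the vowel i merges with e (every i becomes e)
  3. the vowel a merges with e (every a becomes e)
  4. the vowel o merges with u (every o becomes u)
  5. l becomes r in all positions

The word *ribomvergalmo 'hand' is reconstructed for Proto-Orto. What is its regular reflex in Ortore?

Ortore: start from *ribomvergalmo.
  rule 1: no change — ribomvergalmo
  rule 2 (vowel merger): ribomvergalmo → rebomvergalmo
  rule 3 (vowel merger): rebomvergalmo → rebomvergelmo
  rule 4 (vowel merger): rebomvergelmo → rebumvergelmu
  rule 5 (unconditioned shift): rebumvergelmu → rebumvergermu
  ⇒ Ortore rebumvergermu

rebumvergermu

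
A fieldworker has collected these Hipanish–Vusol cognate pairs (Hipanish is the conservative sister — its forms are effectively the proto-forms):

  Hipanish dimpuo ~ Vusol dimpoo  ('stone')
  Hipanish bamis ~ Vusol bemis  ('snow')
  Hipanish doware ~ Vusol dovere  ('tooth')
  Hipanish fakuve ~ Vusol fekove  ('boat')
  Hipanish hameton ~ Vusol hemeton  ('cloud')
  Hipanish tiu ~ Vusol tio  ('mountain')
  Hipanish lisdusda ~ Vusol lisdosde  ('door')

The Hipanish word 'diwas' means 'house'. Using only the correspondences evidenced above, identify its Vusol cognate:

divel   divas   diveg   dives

dives

doware ~ dovere — Hipanish w corresponds to Vusol v between vowels (before a back vowel).
fakuve ~ fekove — Hipanish a corresponds to Vusol e after a consonant, before a consonant other than r, m, n, p, b, f, v.
Applying these to Hipanish 'diwas':
  diwas → divas   (w→v between vowels (before a back vowel))
  divas → dives   (a→e after a consonant, before a consonant other than r, m, n, p, b, f, v)
So the Vusol cognate is 'dives'.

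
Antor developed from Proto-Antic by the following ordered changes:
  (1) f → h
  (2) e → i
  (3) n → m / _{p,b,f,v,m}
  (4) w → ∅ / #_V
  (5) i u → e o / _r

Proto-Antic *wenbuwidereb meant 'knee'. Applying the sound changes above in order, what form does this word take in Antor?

imbuwiderib

Antor: *wenbuwidereb
  wenbuwidereb (rule 1 does not apply)
  wenbuwidereb → winbuwidirib   [vowel merger]
  winbuwidirib → wimbuwidirib   [nasal place assimilation]
  wimbuwidirib → imbuwidirib   [glide loss]
  imbuwidirib → imbuwiderib   [pre-rhotic lowering]
  giving Antor imbuwiderib.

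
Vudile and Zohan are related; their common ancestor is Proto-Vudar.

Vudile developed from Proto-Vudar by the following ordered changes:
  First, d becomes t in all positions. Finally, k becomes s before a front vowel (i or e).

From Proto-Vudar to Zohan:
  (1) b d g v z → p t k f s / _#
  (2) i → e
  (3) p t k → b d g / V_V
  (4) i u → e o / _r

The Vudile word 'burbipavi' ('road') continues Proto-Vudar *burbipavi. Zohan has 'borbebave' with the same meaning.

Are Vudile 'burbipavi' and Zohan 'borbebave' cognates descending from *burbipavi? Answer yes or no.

Derive the expected Zohan reflex of *burbipavi:
Zohan: *burbipavi
  burbipavi (rule 1 does not apply)
  burbipavi → burbepave   [vowel merger]
  burbepave → burbebave   [intervocalic voicing]
  burbebave → borbebave   [pre-rhotic lowering]
  giving Zohan borbebave.
Zohan 'borbebave' matches the regular reflex exactly, so the pair is cognate.

yes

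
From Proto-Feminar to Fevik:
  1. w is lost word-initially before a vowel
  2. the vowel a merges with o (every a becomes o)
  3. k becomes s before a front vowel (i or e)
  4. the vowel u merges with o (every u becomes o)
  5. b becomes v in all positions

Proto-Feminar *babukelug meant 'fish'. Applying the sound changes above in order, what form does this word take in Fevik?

vovoselog

Fevik: *babukelug > bobukelug > bobuselug > boboselog > vovoselog  (by vowel merger, palatalisation, vowel merger, unconditioned shift)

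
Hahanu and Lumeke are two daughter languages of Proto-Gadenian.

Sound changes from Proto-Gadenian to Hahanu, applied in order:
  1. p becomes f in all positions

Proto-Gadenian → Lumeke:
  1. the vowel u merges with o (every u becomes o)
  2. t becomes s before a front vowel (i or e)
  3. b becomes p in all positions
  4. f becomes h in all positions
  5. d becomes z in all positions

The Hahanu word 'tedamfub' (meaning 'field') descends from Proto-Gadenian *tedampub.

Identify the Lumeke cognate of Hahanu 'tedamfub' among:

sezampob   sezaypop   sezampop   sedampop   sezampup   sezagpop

sezampop

Lumeke: *tedampub
  tedampub → tedampob   [vowel merger]
  tedampob → sedampob   [palatalisation]
  sedampob → sedampop   [unconditioned shift]
  sedampop (rule 4 does not apply)
  sedampop → sezampop   [unconditioned shift]
  giving Lumeke sezampop.
Only 'sezampop' matches the regular Lumeke development of *tedampub.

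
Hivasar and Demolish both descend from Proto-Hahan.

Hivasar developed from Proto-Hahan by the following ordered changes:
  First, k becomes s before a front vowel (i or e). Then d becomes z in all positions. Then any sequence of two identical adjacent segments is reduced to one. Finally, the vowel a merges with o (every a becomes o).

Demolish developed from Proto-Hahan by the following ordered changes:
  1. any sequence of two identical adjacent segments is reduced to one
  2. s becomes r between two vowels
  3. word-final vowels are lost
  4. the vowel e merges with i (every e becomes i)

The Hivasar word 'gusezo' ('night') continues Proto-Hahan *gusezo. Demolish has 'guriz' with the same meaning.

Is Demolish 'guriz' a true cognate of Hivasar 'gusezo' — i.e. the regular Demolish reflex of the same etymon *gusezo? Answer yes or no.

yes

Derive the expected Demolish reflex of *gusezo:
Demolish: *gusezo > gurezo > gurez > guriz  (by rhotacism, apocope, vowel merger)
Demolish 'guriz' matches the regular reflex exactly, so the pair is cognate.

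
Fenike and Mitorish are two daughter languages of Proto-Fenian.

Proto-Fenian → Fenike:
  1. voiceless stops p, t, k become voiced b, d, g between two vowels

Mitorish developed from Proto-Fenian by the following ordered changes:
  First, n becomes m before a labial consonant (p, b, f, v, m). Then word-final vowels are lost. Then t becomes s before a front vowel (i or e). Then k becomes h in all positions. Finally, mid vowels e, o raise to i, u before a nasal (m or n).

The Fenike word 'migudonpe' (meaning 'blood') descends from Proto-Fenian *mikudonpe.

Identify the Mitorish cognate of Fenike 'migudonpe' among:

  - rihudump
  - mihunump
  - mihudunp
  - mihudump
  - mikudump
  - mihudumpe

Mitorish: *mikudonpe > mikudompe > mikudomp > mihudomp > mihudump  (by nasal place assimilation, apocope, unconditioned shift, pre-nasal raising)
Only 'mihudump' matches the regular Mitorish development of *mikudonpe.

mihudump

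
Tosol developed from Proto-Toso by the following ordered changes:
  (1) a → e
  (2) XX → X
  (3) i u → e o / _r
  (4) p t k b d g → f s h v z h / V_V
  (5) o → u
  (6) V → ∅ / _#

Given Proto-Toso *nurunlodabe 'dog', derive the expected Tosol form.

Tosol: start from *nurunlodabe.
  rule 1 (vowel merger): nurunlodabe → nurunlodebe
  rule 2: no change — nurunlodebe
  rule 3 (pre-rhotic lowering): nurunlodebe → norunlodebe
  rule 4 (intervocalic lenition): norunlodebe → norunlozeve
  rule 5 (vowel merger): norunlozeve → nurunluzeve
  rule 6 (apocope): nurunluzeve → nurunluzev
  ⇒ Tosol nurunluzev

nurunluzev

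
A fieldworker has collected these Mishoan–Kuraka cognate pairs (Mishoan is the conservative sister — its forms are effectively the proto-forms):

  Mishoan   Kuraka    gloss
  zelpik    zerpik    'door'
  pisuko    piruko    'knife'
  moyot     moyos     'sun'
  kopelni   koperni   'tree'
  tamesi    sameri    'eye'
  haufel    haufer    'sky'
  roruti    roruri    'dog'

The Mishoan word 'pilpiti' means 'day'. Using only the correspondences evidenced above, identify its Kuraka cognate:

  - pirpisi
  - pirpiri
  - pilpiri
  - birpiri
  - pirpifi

zelpik ~ zerpik — Mishoan l corresponds to Kuraka r after a vowel, before a labial obstruent.
roruti ~ roruri — Mishoan t corresponds to Kuraka r between vowels (before a front vowel).
Applying these to Mishoan 'pilpiti':
  pilpiti → pirpiti   (l→r after a vowel, before a labial obstruent)
  pirpiti → pirpiri   (t→r between vowels (before a front vowel))
So the Kuraka cognate is 'pirpiri'.

pirpiri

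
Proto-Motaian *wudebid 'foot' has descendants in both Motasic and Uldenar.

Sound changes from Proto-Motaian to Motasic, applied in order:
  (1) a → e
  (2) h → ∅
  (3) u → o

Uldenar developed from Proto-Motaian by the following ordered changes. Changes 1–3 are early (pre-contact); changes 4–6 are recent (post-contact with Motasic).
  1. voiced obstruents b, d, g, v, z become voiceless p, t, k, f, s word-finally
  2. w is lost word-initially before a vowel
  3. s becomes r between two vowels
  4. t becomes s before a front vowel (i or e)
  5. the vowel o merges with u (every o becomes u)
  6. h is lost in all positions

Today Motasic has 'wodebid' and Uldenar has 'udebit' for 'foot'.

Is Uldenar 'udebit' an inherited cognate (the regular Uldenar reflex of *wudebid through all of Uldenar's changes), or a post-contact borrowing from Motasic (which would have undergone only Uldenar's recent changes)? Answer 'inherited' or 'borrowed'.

inherited

If inherited, *wudebid would pass through all of Uldenar's changes:
Uldenar: start from *wudebid.
  rule 1 (final devoicing): wudebid → wudebit
  rule 2 (glide loss): wudebit → udebit
  rule 3: no change — udebit
  rule 4: no change — udebit
  rule 5: no change — udebit
  rule 6: no change — udebit
  ⇒ Uldenar udebit
If borrowed from Motasic 'wodebid' after the early changes, it would undergo only the recent ones:
  rule 4 (palatalisation): no change (wodebid)
  rule 5 (vowel merger): wodebid → wudebid
  rule 6 (h-loss): no change (wudebid)
  ⇒ as a loan: wudebid
Uldenar 'udebit' matches the inherited outcome exactly, so it is an inherited cognate, not a loan.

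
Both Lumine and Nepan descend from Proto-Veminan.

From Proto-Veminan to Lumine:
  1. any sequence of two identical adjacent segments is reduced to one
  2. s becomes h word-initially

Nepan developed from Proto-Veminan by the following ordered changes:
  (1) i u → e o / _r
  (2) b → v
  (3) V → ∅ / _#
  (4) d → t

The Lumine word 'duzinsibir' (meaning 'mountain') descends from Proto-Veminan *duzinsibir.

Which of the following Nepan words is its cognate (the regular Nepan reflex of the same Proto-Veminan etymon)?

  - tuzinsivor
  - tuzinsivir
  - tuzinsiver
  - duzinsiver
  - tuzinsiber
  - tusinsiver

tuzinsiver

Nepan: *duzinsibir > duzinsiber > duzinsiver > tuzinsiver  (by pre-rhotic lowering, unconditioned shift, unconditioned shift)
Only 'tuzinsiver' matches the regular Nepan development of *duzinsibir.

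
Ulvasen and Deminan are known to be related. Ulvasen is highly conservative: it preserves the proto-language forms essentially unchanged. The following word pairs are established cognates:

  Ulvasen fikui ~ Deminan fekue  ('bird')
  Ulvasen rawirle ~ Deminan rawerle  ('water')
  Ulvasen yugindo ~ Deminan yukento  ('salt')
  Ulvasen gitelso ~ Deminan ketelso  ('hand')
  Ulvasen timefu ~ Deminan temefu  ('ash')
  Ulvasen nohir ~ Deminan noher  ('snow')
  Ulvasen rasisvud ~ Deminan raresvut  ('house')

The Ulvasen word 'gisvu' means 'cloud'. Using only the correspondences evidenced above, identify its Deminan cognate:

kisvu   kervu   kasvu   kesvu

kesvu

gitelso ~ ketelso — Ulvasen g corresponds to Deminan k word-initially before a front vowel.
fikui ~ fekue, gitelso ~ ketelso — Ulvasen i corresponds to Deminan e after a consonant, before a consonant other than r, m, n, p, b, f, v.
Applying these to Ulvasen 'gisvu':
  gisvu → kisvu   (g→k word-initially before a front vowel)
  kisvu → kesvu   (i→e after a consonant, before a consonant other than r, m, n, p, b, f, v)
So the Deminan cognate is 'kesvu'.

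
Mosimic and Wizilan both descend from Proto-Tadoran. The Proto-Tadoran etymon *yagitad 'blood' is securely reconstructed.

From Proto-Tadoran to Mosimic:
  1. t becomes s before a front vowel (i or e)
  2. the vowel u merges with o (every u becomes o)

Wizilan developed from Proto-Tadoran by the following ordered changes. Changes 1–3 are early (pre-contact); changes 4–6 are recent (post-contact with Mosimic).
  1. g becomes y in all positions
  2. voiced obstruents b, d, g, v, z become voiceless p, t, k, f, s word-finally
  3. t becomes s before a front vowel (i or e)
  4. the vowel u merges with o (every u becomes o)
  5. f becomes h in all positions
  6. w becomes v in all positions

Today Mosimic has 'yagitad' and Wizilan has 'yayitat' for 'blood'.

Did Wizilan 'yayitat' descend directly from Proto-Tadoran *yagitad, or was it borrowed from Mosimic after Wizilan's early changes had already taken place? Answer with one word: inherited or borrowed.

If inherited, *yagitad would pass through all of Wizilan's changes:
Wizilan: *yagitad
  yagitad → yayitad   [unconditioned shift]
  yayitad → yayitat   [final devoicing]
  yayitat (rule 3 does not apply)
  yayitat (rule 4 does not apply)
  yayitat (rule 5 does not apply)
  yayitat (rule 6 does not apply)
  giving Wizilan yayitat.
If borrowed from Mosimic 'yagitad' after the early changes, it would undergo only the recent ones:
  rule 4 (vowel merger): no change (yagitad)
  rule 5 (unconditioned shift): no change (yagitad)
  rule 6 (unconditioned shift): no change (yagitad)
  ⇒ as a loan: yagitad
Wizilan 'yayitat' matches the inherited outcome exactly, so it is an inherited cognate, not a loan.

inherited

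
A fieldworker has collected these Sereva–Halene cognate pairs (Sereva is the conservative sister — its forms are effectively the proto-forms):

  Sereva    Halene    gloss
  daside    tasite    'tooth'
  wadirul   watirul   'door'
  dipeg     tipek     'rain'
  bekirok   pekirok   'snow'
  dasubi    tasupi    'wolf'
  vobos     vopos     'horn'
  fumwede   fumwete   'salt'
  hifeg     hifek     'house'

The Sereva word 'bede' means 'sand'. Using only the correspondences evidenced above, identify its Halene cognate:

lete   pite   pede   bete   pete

bekirok ~ pekirok — Sereva b corresponds to Halene p word-initially before a front vowel.
daside ~ tasite, fumwede ~ fumwete — Sereva d corresponds to Halene t between vowels (before a front vowel).
Applying these to Sereva 'bede':
  bede → pede   (b→p word-initially before a front vowel)
  pede → pete   (d→t between vowels (before a front vowel))
So the Halene cognate is 'pete'.

pete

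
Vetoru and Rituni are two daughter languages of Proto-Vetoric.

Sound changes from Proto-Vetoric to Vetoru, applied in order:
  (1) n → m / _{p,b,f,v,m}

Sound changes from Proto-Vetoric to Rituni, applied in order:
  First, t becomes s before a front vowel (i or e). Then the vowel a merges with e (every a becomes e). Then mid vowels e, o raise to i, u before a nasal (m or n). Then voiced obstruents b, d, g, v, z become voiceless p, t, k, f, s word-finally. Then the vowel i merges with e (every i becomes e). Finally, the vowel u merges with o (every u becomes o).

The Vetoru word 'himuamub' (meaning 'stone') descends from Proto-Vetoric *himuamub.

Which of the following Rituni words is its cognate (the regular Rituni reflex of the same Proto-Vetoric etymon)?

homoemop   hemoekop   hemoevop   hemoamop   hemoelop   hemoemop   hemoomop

hemoemop

Rituni: start from *himuamub.
  rule 1: no change — himuamub
  rule 2 (vowel merger): himuamub → himuemub
  rule 3 (pre-nasal raising): himuemub → himuimub
  rule 4 (final devoicing): himuimub → himuimup
  rule 5 (vowel merger): himuimup → hemuemup
  rule 6 (vowel merger): hemuemup → hemoemop
  ⇒ Rituni hemoemop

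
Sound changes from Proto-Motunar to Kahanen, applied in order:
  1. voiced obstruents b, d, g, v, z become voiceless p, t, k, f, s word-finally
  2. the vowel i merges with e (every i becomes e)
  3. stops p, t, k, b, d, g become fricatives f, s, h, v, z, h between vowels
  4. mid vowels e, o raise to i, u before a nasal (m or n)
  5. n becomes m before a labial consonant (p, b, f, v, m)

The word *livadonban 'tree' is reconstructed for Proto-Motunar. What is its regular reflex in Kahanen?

levazumban

Kahanen: *livadonban
  livadonban (rule 1 does not apply)
  livadonban → levadonban   [vowel merger]
  levadonban → levazonban   [intervocalic lenition]
  levazonban → levazunban   [pre-nasal raising]
  levazunban → levazumban   [nasal place assimilation]
  giving Kahanen levazumban.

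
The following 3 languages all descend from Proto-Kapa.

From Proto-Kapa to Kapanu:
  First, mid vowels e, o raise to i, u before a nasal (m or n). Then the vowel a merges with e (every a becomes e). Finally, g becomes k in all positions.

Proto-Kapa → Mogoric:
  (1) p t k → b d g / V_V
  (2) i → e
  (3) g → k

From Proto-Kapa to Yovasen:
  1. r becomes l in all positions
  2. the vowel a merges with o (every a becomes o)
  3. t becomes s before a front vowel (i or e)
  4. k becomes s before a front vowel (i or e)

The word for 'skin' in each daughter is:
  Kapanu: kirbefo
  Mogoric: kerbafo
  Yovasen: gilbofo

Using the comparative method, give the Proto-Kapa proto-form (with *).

*girbafo

Position 1: Kapanu has k, Mogoric has k, Yovasen has g. Yovasen preserves g here (none of its changes turn any other segment into g), so the proto-segment is *g.
Position 3: Kapanu has r, Mogoric has r, Yovasen has l. Kapanu preserves r here (none of its changes turn any other segment into r), so the proto-segment is *r.
This points to *girbafo. Verify forward in each daughter:
Kapanu: *girbafo > girbefo > kirbefo  (by vowel merger, unconditioned shift)
Mogoric: *girbafo
  girbafo (rule 1 does not apply)
  girbafo → gerbafo   [vowel merger]
  gerbafo → kerbafo   [unconditioned shift]
  giving Mogoric kerbafo.
Yovasen: *girbafo > gilbafo > gilbofo  (by unconditioned shift, vowel merger)
*girbafo is the unique common source.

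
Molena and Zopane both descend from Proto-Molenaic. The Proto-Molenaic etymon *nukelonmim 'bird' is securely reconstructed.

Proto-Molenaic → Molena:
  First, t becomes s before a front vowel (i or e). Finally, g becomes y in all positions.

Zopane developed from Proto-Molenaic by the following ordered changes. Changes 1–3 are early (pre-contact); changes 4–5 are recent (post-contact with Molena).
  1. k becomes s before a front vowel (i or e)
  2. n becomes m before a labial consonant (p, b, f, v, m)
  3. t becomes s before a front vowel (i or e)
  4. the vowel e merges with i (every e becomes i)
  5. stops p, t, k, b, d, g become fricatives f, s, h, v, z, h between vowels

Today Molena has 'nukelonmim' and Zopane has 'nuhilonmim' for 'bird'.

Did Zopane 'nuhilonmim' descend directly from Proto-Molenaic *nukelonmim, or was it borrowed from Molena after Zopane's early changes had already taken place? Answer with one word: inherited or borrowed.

If inherited, *nukelonmim would pass through all of Zopane's changes:
Zopane: *nukelonmim
  nukelonmim → nuselonmim   [palatalisation]
  nuselonmim → nuselommim   [nasal place assimilation]
  nuselommim (rule 3 does not apply)
  nuselommim → nusilommim   [vowel merger]
  nusilommim (rule 5 does not apply)
  giving Zopane nusilommim.
If borrowed from Molena 'nukelonmim' after the early changes, it would undergo only the recent ones:
  rule 4 (vowel merger): nukelonmim → nukilonmim
  rule 5 (intervocalic lenition): nukilonmim → nuhilonmim
  ⇒ as a loan: nuhilonmim
Zopane 'nuhilonmim' matches the loan outcome 'nuhilonmim', not the inherited 'nusilommim' — it skipped the early Zopane changes, so it was borrowed from Molena.

borrowed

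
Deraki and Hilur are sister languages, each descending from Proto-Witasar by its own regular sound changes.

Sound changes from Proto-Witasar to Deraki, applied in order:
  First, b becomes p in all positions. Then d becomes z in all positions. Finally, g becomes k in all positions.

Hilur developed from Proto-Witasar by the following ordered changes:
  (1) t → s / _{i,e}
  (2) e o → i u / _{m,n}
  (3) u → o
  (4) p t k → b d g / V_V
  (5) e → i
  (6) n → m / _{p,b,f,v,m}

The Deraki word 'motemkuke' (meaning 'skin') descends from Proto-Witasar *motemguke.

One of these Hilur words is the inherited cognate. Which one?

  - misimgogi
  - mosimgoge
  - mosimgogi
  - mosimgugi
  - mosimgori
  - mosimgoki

mosimgogi

Hilur: start from *motemguke.
  rule 1 (palatalisation): motemguke → mosemguke
  rule 2 (pre-nasal raising): mosemguke → mosimguke
  rule 3 (vowel merger): mosimguke → mosimgoke
  rule 4 (intervocalic voicing): mosimgoke → mosimgoge
  rule 5 (vowel merger): mosimgoge → mosimgogi
  rule 6: no change — mosimgogi
  ⇒ Hilur mosimgogi
Among the options, 'mosimgogi' alone shows every Hilur change applied in order.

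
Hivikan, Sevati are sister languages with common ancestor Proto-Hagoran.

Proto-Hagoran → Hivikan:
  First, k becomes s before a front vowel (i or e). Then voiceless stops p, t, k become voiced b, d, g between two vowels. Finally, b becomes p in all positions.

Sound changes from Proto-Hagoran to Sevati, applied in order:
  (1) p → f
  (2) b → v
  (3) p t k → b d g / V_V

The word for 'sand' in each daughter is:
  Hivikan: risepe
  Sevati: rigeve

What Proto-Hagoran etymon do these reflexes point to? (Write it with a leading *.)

Position 5: Hivikan has p, Sevati has v. Taking the neighbouring segments as reconstructed: Hivikan p could go back to *p or *b; Sevati v could go back to *b or *v — the one source consistent with every daughter is *b.
Position 3: Hivikan has s, Sevati has g. Taking the neighbouring segments as reconstructed: Hivikan s could go back to *k or *s; Sevati g could go back to *k or *g — the one source consistent with every daughter is *k.
Continuing position by position gives *rikebe; check it forward:
Hivikan: *rikebe
  rikebe → risebe   [palatalisation]
  risebe (rule 2 does not apply)
  risebe → risepe   [unconditioned shift]
  giving Hivikan risepe.
Sevati: *rikebe
  rikebe (rule 1 does not apply)
  rikebe → rikeve   [unconditioned shift]
  rikeve → rigeve   [intervocalic voicing]
  giving Sevati rigeve.
No other proto-form is consistent with every reflex, so the reconstruction is *rikebe.

*rikebe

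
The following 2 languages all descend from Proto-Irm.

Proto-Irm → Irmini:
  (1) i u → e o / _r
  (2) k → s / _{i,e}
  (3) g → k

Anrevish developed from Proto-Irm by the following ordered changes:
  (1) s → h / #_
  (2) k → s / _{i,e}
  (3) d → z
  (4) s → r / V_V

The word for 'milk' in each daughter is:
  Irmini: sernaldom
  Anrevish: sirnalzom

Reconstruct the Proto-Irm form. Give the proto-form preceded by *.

Position 2: Irmini has e, Anrevish has i. Anrevish preserves i here (none of its changes turn any other segment into i), so the proto-segment is *i.
Position 7: Irmini has d, Anrevish has z. Irmini preserves d here (none of its changes turn any other segment into d), so the proto-segment is *d.
The remaining positions agree across the daughters. Check the candidate against every language:
Irmini: *kirnaldom > kernaldom > sernaldom  (by pre-rhotic lowering, palatalisation)
Anrevish: *kirnaldom > sirnaldom > sirnalzom  (by palatalisation, unconditioned shift)
No other proto-form is consistent with every reflex, so the reconstruction is *kirnaldom.

*kirnaldom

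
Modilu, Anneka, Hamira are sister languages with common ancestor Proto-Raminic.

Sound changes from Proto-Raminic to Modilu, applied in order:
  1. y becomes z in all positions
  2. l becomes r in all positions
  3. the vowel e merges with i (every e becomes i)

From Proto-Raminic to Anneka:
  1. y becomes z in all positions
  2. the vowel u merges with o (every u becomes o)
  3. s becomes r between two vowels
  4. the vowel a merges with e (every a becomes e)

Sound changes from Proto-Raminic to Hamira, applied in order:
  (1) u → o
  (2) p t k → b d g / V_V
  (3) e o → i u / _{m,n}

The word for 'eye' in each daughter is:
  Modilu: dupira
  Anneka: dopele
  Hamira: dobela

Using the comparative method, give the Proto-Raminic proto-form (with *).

Position 3: Modilu has p, Anneka has p, Hamira has b. Modilu preserves p here (none of its changes turn any other segment into p), so the proto-segment is *p.
Position 4: Modilu has i, Anneka has e, Hamira has e. Hamira preserves e here (none of its changes turn any other segment into e), so the proto-segment is *e.
Verify the candidate proto-form against each daughter:
Modilu: *dupela
  dupela (rule 1 does not apply)
  dupela → dupera   [unconditioned shift]
  dupera → dupira   [vowel merger]
  giving Modilu dupira.
Anneka: *dupela
  dupela (rule 1 does not apply)
  dupela → dopela   [vowel merger]
  dopela (rule 3 does not apply)
  dopela → dopele   [vowel merger]
  giving Anneka dopele.
Hamira: *dupela
  dupela → dopela   [vowel merger]
  dopela → dobela   [intervocalic voicing]
  dobela (rule 3 does not apply)
  giving Hamira dobela.
No other proto-form is consistent with every reflex, so the reconstruction is *dupela.

*dupela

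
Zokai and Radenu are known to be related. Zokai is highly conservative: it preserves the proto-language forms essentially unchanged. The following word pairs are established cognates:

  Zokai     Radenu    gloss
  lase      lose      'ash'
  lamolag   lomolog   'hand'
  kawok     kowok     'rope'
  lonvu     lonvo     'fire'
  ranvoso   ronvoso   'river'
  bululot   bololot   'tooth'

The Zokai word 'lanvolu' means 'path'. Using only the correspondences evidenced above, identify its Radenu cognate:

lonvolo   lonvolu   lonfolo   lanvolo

lonvolo

ranvoso ~ ronvoso — Zokai a corresponds to Radenu o after a consonant, before a nasal.
lonvu ~ lonvo — Zokai u corresponds to Radenu o word-finally.
Applying these to Zokai 'lanvolu':
  lanvolu → lonvolu   (a→o after a consonant, before a nasal)
  lonvolu → lonvolo   (u→o word-finally)
So the Radenu cognate is 'lonvolo'.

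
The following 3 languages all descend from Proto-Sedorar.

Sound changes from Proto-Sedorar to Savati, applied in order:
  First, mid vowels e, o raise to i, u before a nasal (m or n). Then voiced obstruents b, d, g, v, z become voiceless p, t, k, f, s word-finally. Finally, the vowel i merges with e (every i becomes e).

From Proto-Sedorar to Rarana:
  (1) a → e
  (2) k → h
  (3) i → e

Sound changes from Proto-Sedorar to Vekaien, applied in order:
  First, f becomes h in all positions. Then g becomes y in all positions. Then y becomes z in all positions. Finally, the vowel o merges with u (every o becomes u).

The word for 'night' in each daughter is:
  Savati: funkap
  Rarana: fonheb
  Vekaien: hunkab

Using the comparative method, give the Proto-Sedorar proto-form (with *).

Position 5: Savati has a, Rarana has e, Vekaien has a. Savati preserves a here (none of its changes turn any other segment into a), so the proto-segment is *a.
Position 1: Savati has f, Rarana has f, Vekaien has h. Rarana preserves f here (none of its changes turn any other segment into f), so the proto-segment is *f.
Verify the candidate proto-form against each daughter:
Savati: *fonkab > funkab > funkap  (by pre-nasal raising, final devoicing)
Rarana: *fonkab
  fonkab → fonkeb   [vowel merger]
  fonkeb → fonheb   [unconditioned shift]
  fonheb (rule 3 does not apply)
  giving Rarana fonheb.
Vekaien: *fonkab
  fonkab → honkab   [unconditioned shift]
  honkab (rule 2 does not apply)
  honkab (rule 3 does not apply)
  honkab → hunkab   [vowel merger]
  giving Vekaien hunkab.
Only *fonkab yields all of Savati funkap, Rarana fonheb, Vekaien hunkab.

*fonkab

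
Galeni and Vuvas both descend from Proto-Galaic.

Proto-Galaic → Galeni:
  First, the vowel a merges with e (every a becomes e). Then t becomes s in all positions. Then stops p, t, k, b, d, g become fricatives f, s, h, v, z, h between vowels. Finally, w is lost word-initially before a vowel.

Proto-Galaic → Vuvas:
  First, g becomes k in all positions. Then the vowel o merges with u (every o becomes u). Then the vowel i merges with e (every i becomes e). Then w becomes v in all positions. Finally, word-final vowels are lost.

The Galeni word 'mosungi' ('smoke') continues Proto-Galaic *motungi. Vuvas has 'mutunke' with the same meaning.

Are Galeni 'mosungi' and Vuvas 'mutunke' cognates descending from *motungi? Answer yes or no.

no

Derive the expected Vuvas reflex of *motungi:
Vuvas: *motungi
  motungi → motunki   [unconditioned shift]
  motunki → mutunki   [vowel merger]
  mutunki → mutunke   [vowel merger]
  mutunke (rule 4 does not apply)
  mutunke → mutunk   [apocope]
  giving Vuvas mutunk.
The regular Vuvas reflex would be 'mutunk', but the attested form is 'mutunke'. The correspondence is irregular, so they are not cognates (the Vuvas form has a different source).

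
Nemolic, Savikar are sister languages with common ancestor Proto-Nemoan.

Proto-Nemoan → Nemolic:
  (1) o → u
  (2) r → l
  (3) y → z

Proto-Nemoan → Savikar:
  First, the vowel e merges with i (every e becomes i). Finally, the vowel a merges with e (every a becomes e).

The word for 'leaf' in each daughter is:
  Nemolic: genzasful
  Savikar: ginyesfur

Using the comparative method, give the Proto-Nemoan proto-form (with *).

Position 2: Nemolic has e, Savikar has i. Nemolic preserves e here (none of its changes turn any other segment into e), so the proto-segment is *e.
Position 4: Nemolic has z, Savikar has y. Savikar preserves y here (none of its changes turn any other segment into y), so the proto-segment is *y.
Verify the candidate proto-form against each daughter:
Nemolic: *genyasfur
  genyasfur (rule 1 does not apply)
  genyasfur → genyasful   [unconditioned shift]
  genyasful → genzasful   [unconditioned shift]
  giving Nemolic genzasful.
Savikar: *genyasfur
  genyasfur → ginyasfur   [vowel merger]
  ginyasfur → ginyesfur   [vowel merger]
  giving Savikar ginyesfur.
No other proto-form is consistent with every reflex, so the reconstruction is *genyasfur.

*genyasfur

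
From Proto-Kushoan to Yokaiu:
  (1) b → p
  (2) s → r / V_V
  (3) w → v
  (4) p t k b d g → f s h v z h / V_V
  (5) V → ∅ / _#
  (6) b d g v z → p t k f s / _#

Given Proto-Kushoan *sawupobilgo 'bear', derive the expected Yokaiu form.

Yokaiu: start from *sawupobilgo.
  rule 1 (unconditioned shift): sawupobilgo → sawupopilgo
  rule 2: no change — sawupopilgo
  rule 3 (unconditioned shift): sawupopilgo → savupopilgo
  rule 4 (intervocalic lenition): savupopilgo → savufofilgo
  rule 5 (apocope): savufofilgo → savufofilg
  rule 6 (final devoicing): savufofilg → savufofilk
  ⇒ Yokaiu savufofilk

savufofilk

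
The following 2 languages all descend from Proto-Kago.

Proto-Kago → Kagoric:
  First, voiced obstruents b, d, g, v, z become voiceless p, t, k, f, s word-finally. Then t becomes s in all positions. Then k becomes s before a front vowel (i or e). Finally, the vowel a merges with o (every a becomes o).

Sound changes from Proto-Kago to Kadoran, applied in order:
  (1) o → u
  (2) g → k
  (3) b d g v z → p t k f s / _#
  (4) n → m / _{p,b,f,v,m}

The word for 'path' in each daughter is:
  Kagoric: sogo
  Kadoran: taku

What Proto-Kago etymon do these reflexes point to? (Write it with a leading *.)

*tago

Position 1: Kagoric has s, Kadoran has t. Taking the neighbouring segments as reconstructed: Kagoric s could go back to *t or *s; Kadoran t can only go back to *t — the one source consistent with every daughter is *t.
Position 2: Kagoric has o, Kadoran has a. Kadoran preserves a here (none of its changes turn any other segment into a), so the proto-segment is *a.
Verify the candidate proto-form against each daughter:
Kagoric: *tago
  tago (rule 1 does not apply)
  tago → sago   [unconditioned shift]
  sago (rule 3 does not apply)
  sago → sogo   [vowel merger]
  giving Kagoric sogo.
Kadoran: start from *tago.
  rule 1 (vowel merger): tago → tagu
  rule 2 (unconditioned shift): tagu → taku
  rule 3: no change — taku
  rule 4: no change — taku
  ⇒ Kadoran taku
No other proto-form is consistent with every reflex, so the reconstruction is *tago.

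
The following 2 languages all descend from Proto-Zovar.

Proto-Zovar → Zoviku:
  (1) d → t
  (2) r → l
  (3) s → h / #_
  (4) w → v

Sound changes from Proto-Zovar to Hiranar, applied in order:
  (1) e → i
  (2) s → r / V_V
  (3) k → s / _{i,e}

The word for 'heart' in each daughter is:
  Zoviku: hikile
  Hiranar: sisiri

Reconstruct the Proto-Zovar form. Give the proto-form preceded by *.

Position 6: Zoviku has e, Hiranar has i. Zoviku preserves e here (none of its changes turn any other segment into e), so the proto-segment is *e.
Position 3: Zoviku has k, Hiranar has s. Zoviku preserves k here (none of its changes turn any other segment into k), so the proto-segment is *k.
Position 1: Zoviku has h, Hiranar has s. Taking the neighbouring segments as reconstructed: Zoviku h could go back to *s or *h; Hiranar s could go back to *k or *s — the one source consistent with every daughter is *s.
This points to *sikire. Verify forward in each daughter:
Zoviku: start from *sikire.
  rule 1: no change — sikire
  rule 2 (unconditioned shift): sikire → sikile
  rule 3 (debuccalisation): sikile → hikile
  rule 4: no change — hikile
  ⇒ Zoviku hikile
Hiranar: start from *sikire.
  rule 1 (vowel merger): sikire → sikiri
  rule 2: no change — sikiri
  rule 3 (palatalisation): sikiri → sisiri
  ⇒ Hiranar sisiri
Only *sikire yields all of Zoviku hikile, Hiranar sisiri.

*sikire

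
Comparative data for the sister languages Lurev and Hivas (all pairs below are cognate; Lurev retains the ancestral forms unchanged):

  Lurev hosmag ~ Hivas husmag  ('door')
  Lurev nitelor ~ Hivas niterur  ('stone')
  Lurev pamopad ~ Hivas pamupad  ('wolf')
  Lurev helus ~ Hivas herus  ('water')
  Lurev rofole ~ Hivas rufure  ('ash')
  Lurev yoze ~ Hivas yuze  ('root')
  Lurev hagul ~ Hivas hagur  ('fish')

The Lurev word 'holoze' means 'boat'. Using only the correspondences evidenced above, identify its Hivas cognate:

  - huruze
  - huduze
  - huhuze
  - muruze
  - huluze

hosmag ~ husmag, rofole ~ rufure — Lurev o corresponds to Hivas u after a consonant, before a consonant other than r, m, n, p, b, f, v.
nitelor ~ niterur — Lurev l corresponds to Hivas r between vowels (before a back vowel).
Applying these to Lurev 'holoze':
  holoze → huloze   (o→u after a consonant, before a consonant other than r, m, n, p, b, f, v)
  huloze → huroze   (l→r between vowels (before a back vowel))
  huroze → huruze   (o→u after a consonant, before a consonant other than r, m, n, p, b, f, v)
So the Hivas cognate is 'huruze'.

huruze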